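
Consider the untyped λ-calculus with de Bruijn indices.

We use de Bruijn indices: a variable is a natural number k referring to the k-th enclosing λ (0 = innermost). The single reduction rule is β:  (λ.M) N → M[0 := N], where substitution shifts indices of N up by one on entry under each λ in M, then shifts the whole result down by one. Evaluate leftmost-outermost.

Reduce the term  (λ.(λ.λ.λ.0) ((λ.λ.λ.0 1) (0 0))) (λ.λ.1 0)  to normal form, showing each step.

  start: (λ.(λ.λ.λ.0) ((λ.λ.λ.0 1) (0 0))) (λ.λ.1 0)
  step 1: (λ.λ.λ.0) ((λ.λ.λ.0 1) ((λ.λ.1 0) (λ.λ.1 0)))
  step 2: λ.λ.0

Answer: normal form = λ.λ.0  (in 2 steps)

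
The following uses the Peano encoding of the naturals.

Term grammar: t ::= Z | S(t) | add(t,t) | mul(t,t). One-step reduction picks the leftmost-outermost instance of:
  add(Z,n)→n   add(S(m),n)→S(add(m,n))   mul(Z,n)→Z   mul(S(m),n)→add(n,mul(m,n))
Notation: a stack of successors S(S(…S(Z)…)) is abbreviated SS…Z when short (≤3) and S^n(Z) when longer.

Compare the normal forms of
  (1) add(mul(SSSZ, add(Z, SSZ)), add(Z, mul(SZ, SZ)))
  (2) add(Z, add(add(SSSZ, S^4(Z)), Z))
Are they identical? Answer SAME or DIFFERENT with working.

Answer: SAME — A ⇓ S^7(Z), B ⇓ S^7(Z)

Derivation:
Term A:
  start: add(mul(SSSZ, add(Z, SSZ)), add(Z, mul(SZ, SZ)))
  [1] add(add(add(Z, SSZ), mul(SSZ, add(Z, SSZ))), add(Z, mul(SZ, SZ)))
  [2] add(add(SSZ, mul(SSZ, add(Z, SSZ))), add(Z, mul(SZ, SZ)))
  [3] add(S(add(SZ, mul(SSZ, add(Z, SSZ)))), add(Z, mul(SZ, SZ)))
  [4] S(add(add(SZ, mul(SSZ, add(Z, SSZ))), add(Z, mul(SZ, SZ))))
  [5] S(add(S(add(Z, mul(SSZ, add(Z, SSZ)))), add(Z, mul(SZ, SZ))))
  [6] S(S(add(add(Z, mul(SSZ, add(Z, SSZ))), add(Z, mul(SZ, SZ)))))
  [7] S(S(add(mul(SSZ, add(Z, SSZ)), add(Z, mul(SZ, SZ)))))
  [8] S(S(add(add(add(Z, SSZ), mul(SZ, add(Z, SSZ))), add(Z, mul(SZ, SZ)))))
  [9] S(S(add(add(SSZ, mul(SZ, add(Z, SSZ))), add(Z, mul(SZ, SZ)))))
  [10] S(S(add(S(add(SZ, mul(SZ, add(Z, SSZ)))), add(Z, mul(SZ, SZ)))))
  [11] S(S(S(add(add(SZ, mul(SZ, add(Z, SSZ))), add(Z, mul(SZ, SZ))))))
  [12] S(S(S(add(S(add(Z, mul(SZ, add(Z, SSZ)))), add(Z, mul(SZ, SZ))))))
  [13] S(S(S(S(add(add(Z, mul(SZ, add(Z, SSZ))), add(Z, mul(SZ, SZ)))))))
  [14] S(S(S(S(add(mul(SZ, add(Z, SSZ)), add(Z, mul(SZ, SZ)))))))
  [15] S(S(S(S(add(add(add(Z, SSZ), mul(Z, add(Z, SSZ))), add(Z, mul(SZ, SZ)))))))
  [16] S(S(S(S(add(add(SSZ, mul(Z, add(Z, SSZ))), add(Z, mul(SZ, SZ)))))))
  [17] S(S(S(S(add(S(add(SZ, mul(Z, add(Z, SSZ)))), add(Z, mul(SZ, SZ)))))))
  [18] S(S(S(S(S(add(add(SZ, mul(Z, add(Z, SSZ))), add(Z, mul(SZ, SZ))))))))
  [19] S(S(S(S(S(add(S(add(Z, mul(Z, add(Z, SSZ)))), add(Z, mul(SZ, SZ))))))))
  [20] S(S(S(S(S(S(add(add(Z, mul(Z, add(Z, SSZ))), add(Z, mul(SZ, SZ)))))))))
  [21] S(S(S(S(S(S(add(mul(Z, add(Z, SSZ)), add(Z, mul(SZ, SZ)))))))))
  [22] S(S(S(S(S(S(add(Z, add(Z, mul(SZ, SZ)))))))))
  [23] S(S(S(S(S(S(add(Z, mul(SZ, SZ))))))))
  [24] S(S(S(S(S(S(mul(SZ, SZ)))))))
  [25] S(S(S(S(S(S(add(SZ, mul(Z, SZ))))))))
  [26] S(S(S(S(S(S(S(add(Z, mul(Z, SZ)))))))))
  [27] S(S(S(S(S(S(S(mul(Z, SZ))))))))
  [28] S^7(Z)

Term B:
  start: add(Z, add(add(SSSZ, S^4(Z)), Z))
  [1] add(add(SSSZ, S^4(Z)), Z)
  [2] add(S(add(SSZ, S^4(Z))), Z)
  [3] S(add(add(SSZ, S^4(Z)), Z))
  [4] S(add(S(add(SZ, S^4(Z))), Z))
  [5] S(S(add(add(SZ, S^4(Z)), Z)))
  [6] S(S(add(S(add(Z, S^4(Z))), Z)))
  [7] S(S(S(add(add(Z, S^4(Z)), Z))))
  [8] S(S(S(add(S^4(Z), Z))))
  [9] S(S(S(S(add(SSSZ, Z)))))
  [10] S(S(S(S(S(add(SSZ, Z))))))
  [11] S(S(S(S(S(S(add(SZ, Z)))))))
  [12] S(S(S(S(S(S(S(add(Z, Z))))))))
  [13] S^7(Z)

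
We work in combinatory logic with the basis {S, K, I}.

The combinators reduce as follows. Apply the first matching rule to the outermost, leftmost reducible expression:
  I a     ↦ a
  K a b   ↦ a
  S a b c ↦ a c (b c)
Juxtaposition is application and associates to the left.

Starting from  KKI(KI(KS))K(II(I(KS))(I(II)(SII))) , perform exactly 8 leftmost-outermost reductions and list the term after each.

  start: KKI(KI(KS))K(II(I(KS))(I(II)(SII)))
  [1] K(KI(KS))K(II(I(KS))(I(II)(SII)))
  [2] KI(KS)(II(I(KS))(I(II)(SII)))
  [3] I(II(I(KS))(I(II)(SII)))
  [4] II(I(KS))(I(II)(SII))
  [5] I(I(KS))(I(II)(SII))
  [6] I(KS)(I(II)(SII))
  [7] KS(I(II)(SII))
  [8] S

Answer: after 8 steps: S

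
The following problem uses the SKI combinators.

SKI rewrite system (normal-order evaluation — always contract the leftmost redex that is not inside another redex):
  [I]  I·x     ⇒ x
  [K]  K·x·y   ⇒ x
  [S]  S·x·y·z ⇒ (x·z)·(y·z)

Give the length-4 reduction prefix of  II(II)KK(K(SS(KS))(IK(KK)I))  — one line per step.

  start: II(II)KK(K(SS(KS))(IK(KK)I))
  [1] I(II)KK(K(SS(KS))(IK(KK)I))
  [2] IIKK(K(SS(KS))(IK(KK)I))
  [3] IKK(K(SS(KS))(IK(KK)I))
  [4] KK(K(SS(KS))(IK(KK)I))

Answer: after 4 steps: KK(K(SS(KS))(IK(KK)I))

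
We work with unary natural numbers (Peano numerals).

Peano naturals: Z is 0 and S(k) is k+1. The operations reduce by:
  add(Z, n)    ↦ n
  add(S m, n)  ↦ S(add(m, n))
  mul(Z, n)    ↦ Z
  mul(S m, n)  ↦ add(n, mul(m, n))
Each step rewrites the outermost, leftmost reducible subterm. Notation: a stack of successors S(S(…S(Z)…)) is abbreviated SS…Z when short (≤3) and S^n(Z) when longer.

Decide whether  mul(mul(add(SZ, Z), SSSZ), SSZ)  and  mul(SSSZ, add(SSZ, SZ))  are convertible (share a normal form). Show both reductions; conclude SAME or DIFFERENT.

Answer: DIFFERENT — A ⇓ S^6(Z), B ⇓ S^9(Z)

Working:
Term A:
  start: mul(mul(add(SZ, Z), SSSZ), SSZ)
  →1  mul(mul(S(add(Z, Z)), SSSZ), SSZ)
  →2  mul(add(SSSZ, mul(add(Z, Z), SSSZ)), SSZ)
  →3  mul(S(add(SSZ, mul(add(Z, Z), SSSZ))), SSZ)
  →4  add(SSZ, mul(add(SSZ, mul(add(Z, Z), SSSZ)), SSZ))
  →5  S(add(SZ, mul(add(SSZ, mul(add(Z, Z), SSSZ)), SSZ)))
  →6  S(S(add(Z, mul(add(SSZ, mul(add(Z, Z), SSSZ)), SSZ))))
  →7  S(S(mul(add(SSZ, mul(add(Z, Z), SSSZ)), SSZ)))
  →8  S(S(mul(S(add(SZ, mul(add(Z, Z), SSSZ))), SSZ)))
  →9  S(S(add(SSZ, mul(add(SZ, mul(add(Z, Z), SSSZ)), SSZ))))
  →10  S(S(S(add(SZ, mul(add(SZ, mul(add(Z, Z), SSSZ)), SSZ)))))
  →11  S(S(S(S(add(Z, mul(add(SZ, mul(add(Z, Z), SSSZ)), SSZ))))))
  →12  S(S(S(S(mul(add(SZ, mul(add(Z, Z), SSSZ)), SSZ)))))
  →13  S(S(S(S(mul(S(add(Z, mul(add(Z, Z), SSSZ))), SSZ)))))
  →14  S(S(S(S(add(SSZ, mul(add(Z, mul(add(Z, Z), SSSZ)), SSZ))))))
  →15  S(S(S(S(S(add(SZ, mul(add(Z, mul(add(Z, Z), SSSZ)), SSZ)))))))
  →16  S(S(S(S(S(S(add(Z, mul(add(Z, mul(add(Z, Z), SSSZ)), SSZ))))))))
  →17  S(S(S(S(S(S(mul(add(Z, mul(add(Z, Z), SSSZ)), SSZ)))))))
  →18  S(S(S(S(S(S(mul(mul(add(Z, Z), SSSZ), SSZ)))))))
  →19  S(S(S(S(S(S(mul(mul(Z, SSSZ), SSZ)))))))
  →20  S(S(S(S(S(S(mul(Z, SSZ)))))))
  →21  S^6(Z)

Term B:
  start: mul(SSSZ, add(SSZ, SZ))
  →1  add(add(SSZ, SZ), mul(SSZ, add(SSZ, SZ)))
  →2  add(S(add(SZ, SZ)), mul(SSZ, add(SSZ, SZ)))
  →3  S(add(add(SZ, SZ), mul(SSZ, add(SSZ, SZ))))
  →4  S(add(S(add(Z, SZ)), mul(SSZ, add(SSZ, SZ))))
  →5  S(S(add(add(Z, SZ), mul(SSZ, add(SSZ, SZ)))))
  →6  S(S(add(SZ, mul(SSZ, add(SSZ, SZ)))))
  →7  S(S(S(add(Z, mul(SSZ, add(SSZ, SZ))))))
  →8  S(S(S(mul(SSZ, add(SSZ, SZ)))))
  →9  S(S(S(add(add(SSZ, SZ), mul(SZ, add(SSZ, SZ))))))
  →10  S(S(S(add(S(add(SZ, SZ)), mul(SZ, add(SSZ, SZ))))))
  →11  S(S(S(S(add(add(SZ, SZ), mul(SZ, add(SSZ, SZ)))))))
  →12  S(S(S(S(add(S(add(Z, SZ)), mul(SZ, add(SSZ, SZ)))))))
  →13  S(S(S(S(S(add(add(Z, SZ), mul(SZ, add(SSZ, SZ))))))))
  →14  S(S(S(S(S(add(SZ, mul(SZ, add(SSZ, SZ))))))))
  →15  S(S(S(S(S(S(add(Z, mul(SZ, add(SSZ, SZ)))))))))
  →16  S(S(S(S(S(S(mul(SZ, add(SSZ, SZ))))))))
  →17  S(S(S(S(S(S(add(add(SSZ, SZ), mul(Z, add(SSZ, SZ)))))))))
  →18  S(S(S(S(S(S(add(S(add(SZ, SZ)), mul(Z, add(SSZ, SZ)))))))))
  →19  S(S(S(S(S(S(S(add(add(SZ, SZ), mul(Z, add(SSZ, SZ))))))))))
  →20  S(S(S(S(S(S(S(add(S(add(Z, SZ)), mul(Z, add(SSZ, SZ))))))))))
  →21  S(S(S(S(S(S(S(S(add(add(Z, SZ), mul(Z, add(SSZ, SZ)))))))))))
  →22  S(S(S(S(S(S(S(S(add(SZ, mul(Z, add(SSZ, SZ)))))))))))
  →23  S(S(S(S(S(S(S(S(S(add(Z, mul(Z, add(SSZ, SZ))))))))))))
  →24  S(S(S(S(S(S(S(S(S(mul(Z, add(SSZ, SZ)))))))))))
  →25  S^9(Z)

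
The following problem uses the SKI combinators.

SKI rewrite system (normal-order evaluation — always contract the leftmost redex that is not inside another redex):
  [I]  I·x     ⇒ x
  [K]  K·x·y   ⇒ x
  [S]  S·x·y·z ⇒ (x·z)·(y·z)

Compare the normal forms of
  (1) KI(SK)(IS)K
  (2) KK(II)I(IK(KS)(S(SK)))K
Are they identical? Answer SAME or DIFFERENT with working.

Term A:
  start: KI(SK)(IS)K
  [1] I(IS)K
  [2] ISK
  [3] SK

Term B:
  start: KK(II)I(IK(KS)(S(SK)))K
  [1] KI(IK(KS)(S(SK)))K
  [2] IK
  [3] K

Answer: DIFFERENT — A ⇓ SK, B ⇓ K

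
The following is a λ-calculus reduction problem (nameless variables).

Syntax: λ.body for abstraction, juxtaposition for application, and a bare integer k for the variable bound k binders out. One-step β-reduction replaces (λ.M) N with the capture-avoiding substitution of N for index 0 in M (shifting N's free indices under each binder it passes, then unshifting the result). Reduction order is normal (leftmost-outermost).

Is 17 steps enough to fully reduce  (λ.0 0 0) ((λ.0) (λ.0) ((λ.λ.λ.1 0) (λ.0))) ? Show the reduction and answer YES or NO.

Answer: YES — reaches normal form λ.λ.1 0 in 14 ≤ 17 steps

Derivation:
  start: (λ.0 0 0) ((λ.0) (λ.0) ((λ.λ.λ.1 0) (λ.0)))
  →1  (λ.0) (λ.0) ((λ.λ.λ.1 0) (λ.0)) ((λ.0) (λ.0) ((λ.λ.λ.1 0) (λ.0))) ((λ.0) (λ.0) ((λ.λ.λ.1 0) (λ.0)))
  →2  (λ.0) ((λ.λ.λ.1 0) (λ.0)) ((λ.0) (λ.0) ((λ.λ.λ.1 0) (λ.0))) ((λ.0) (λ.0) ((λ.λ.λ.1 0) (λ.0)))
  →3  (λ.λ.λ.1 0) (λ.0) ((λ.0) (λ.0) ((λ.λ.λ.1 0) (λ.0))) ((λ.0) (λ.0) ((λ.λ.λ.1 0) (λ.0)))
  →4  (λ.λ.1 0) ((λ.0) (λ.0) ((λ.λ.λ.1 0) (λ.0))) ((λ.0) (λ.0) ((λ.λ.λ.1 0) (λ.0)))
  →5  (λ.(λ.0) (λ.0) ((λ.λ.λ.1 0) (λ.0)) 0) ((λ.0) (λ.0) ((λ.λ.λ.1 0) (λ.0)))
  →6  (λ.0) (λ.0) ((λ.λ.λ.1 0) (λ.0)) ((λ.0) (λ.0) ((λ.λ.λ.1 0) (λ.0)))
  →7  (λ.0) ((λ.λ.λ.1 0) (λ.0)) ((λ.0) (λ.0) ((λ.λ.λ.1 0) (λ.0)))
  →8  (λ.λ.λ.1 0) (λ.0) ((λ.0) (λ.0) ((λ.λ.λ.1 0) (λ.0)))
  →9  (λ.λ.1 0) ((λ.0) (λ.0) ((λ.λ.λ.1 0) (λ.0)))
  →10  λ.(λ.0) (λ.0) ((λ.λ.λ.1 0) (λ.0)) 0
  →11  λ.(λ.0) ((λ.λ.λ.1 0) (λ.0)) 0
  →12  λ.(λ.λ.λ.1 0) (λ.0) 0
  →13  λ.(λ.λ.1 0) 0
  →14  λ.λ.1 0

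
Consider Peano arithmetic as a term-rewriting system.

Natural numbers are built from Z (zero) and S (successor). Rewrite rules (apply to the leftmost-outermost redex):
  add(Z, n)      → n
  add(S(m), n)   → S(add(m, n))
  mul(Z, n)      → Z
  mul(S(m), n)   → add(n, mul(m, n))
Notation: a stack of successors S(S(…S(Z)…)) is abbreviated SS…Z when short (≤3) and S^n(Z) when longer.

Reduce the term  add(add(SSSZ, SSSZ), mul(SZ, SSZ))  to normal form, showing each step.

Answer: normal form = S^8(Z)  (in 16 steps)

Reduction:
  start: add(add(SSSZ, SSSZ), mul(SZ, SSZ))
  [1] add(S(add(SSZ, SSSZ)), mul(SZ, SSZ))
  [2] S(add(add(SSZ, SSSZ), mul(SZ, SSZ)))
  [3] S(add(S(add(SZ, SSSZ)), mul(SZ, SSZ)))
  [4] S(S(add(add(SZ, SSSZ), mul(SZ, SSZ))))
  [5] S(S(add(S(add(Z, SSSZ)), mul(SZ, SSZ))))
  [6] S(S(S(add(add(Z, SSSZ), mul(SZ, SSZ)))))
  [7] S(S(S(add(SSSZ, mul(SZ, SSZ)))))
  [8] S(S(S(S(add(SSZ, mul(SZ, SSZ))))))
  [9] S(S(S(S(S(add(SZ, mul(SZ, SSZ)))))))
  [10] S(S(S(S(S(S(add(Z, mul(SZ, SSZ))))))))
  [11] S(S(S(S(S(S(mul(SZ, SSZ)))))))
  [12] S(S(S(S(S(S(add(SSZ, mul(Z, SSZ))))))))
  [13] S(S(S(S(S(S(S(add(SZ, mul(Z, SSZ)))))))))
  [14] S(S(S(S(S(S(S(S(add(Z, mul(Z, SSZ))))))))))
  [15] S(S(S(S(S(S(S(S(mul(Z, SSZ)))))))))
  [16] S^8(Z)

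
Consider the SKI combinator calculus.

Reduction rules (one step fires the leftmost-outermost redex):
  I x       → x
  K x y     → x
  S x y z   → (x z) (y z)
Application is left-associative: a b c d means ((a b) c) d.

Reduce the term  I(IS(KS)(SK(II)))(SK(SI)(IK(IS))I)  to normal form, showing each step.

Answer: normal form = SS  (in 11 steps)

Reduction:
  start: I(IS(KS)(SK(II)))(SK(SI)(IK(IS))I)
  →1  IS(KS)(SK(II))(SK(SI)(IK(IS))I)
  →2  S(KS)(SK(II))(SK(SI)(IK(IS))I)
  →3  KS(SK(SI)(IK(IS))I)(SK(II)(SK(SI)(IK(IS))I))
  →4  S(SK(II)(SK(SI)(IK(IS))I))
  →5  S(K(SK(SI)(IK(IS))I)(II(SK(SI)(IK(IS))I)))
  →6  S(SK(SI)(IK(IS))I)
  →7  S(K(IK(IS))(SI(IK(IS)))I)
  →8  S(IK(IS)I)
  →9  S(K(IS)I)
  →10  S(IS)
  →11  SS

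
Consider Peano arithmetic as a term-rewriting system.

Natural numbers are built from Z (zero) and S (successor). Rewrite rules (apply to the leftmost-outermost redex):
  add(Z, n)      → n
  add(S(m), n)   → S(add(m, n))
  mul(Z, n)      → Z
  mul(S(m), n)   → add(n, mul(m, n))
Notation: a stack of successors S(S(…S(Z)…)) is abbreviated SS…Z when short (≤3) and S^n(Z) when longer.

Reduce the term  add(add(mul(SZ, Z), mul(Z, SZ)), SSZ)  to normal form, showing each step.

Answer: normal form = SSZ  (in 6 steps)

Working:
  start: add(add(mul(SZ, Z), mul(Z, SZ)), SSZ)
  step 1: add(add(add(Z, mul(Z, Z)), mul(Z, SZ)), SSZ)
  step 2: add(add(mul(Z, Z), mul(Z, SZ)), SSZ)
  step 3: add(add(Z, mul(Z, SZ)), SSZ)
  step 4: add(mul(Z, SZ), SSZ)
  step 5: add(Z, SSZ)
  step 6: SSZ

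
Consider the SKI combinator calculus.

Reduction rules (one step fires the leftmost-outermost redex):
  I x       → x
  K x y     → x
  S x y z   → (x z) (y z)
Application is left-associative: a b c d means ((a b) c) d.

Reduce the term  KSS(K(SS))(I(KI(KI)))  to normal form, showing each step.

  start: KSS(K(SS))(I(KI(KI)))
  [1] S(K(SS))(I(KI(KI)))
  [2] S(K(SS))(KI(KI))
  [3] S(K(SS))I

Answer: normal form = S(K(SS))I  (in 3 steps)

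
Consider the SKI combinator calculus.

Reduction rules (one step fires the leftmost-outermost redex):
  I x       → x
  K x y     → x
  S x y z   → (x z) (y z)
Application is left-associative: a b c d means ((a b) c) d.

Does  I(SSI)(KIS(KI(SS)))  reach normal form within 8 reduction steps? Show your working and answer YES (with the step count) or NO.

Answer: NO — after 8 steps the term is SI(KI(SS)), not yet normal

Working:
  start: I(SSI)(KIS(KI(SS)))
  step 1: SSI(KIS(KI(SS)))
  step 2: S(KIS(KI(SS)))(I(KIS(KI(SS))))
  step 3: S(I(KI(SS)))(I(KIS(KI(SS))))
  step 4: S(KI(SS))(I(KIS(KI(SS))))
  step 5: SI(I(KIS(KI(SS))))
  step 6: SI(KIS(KI(SS)))
  step 7: SI(I(KI(SS)))
  step 8: SI(KI(SS))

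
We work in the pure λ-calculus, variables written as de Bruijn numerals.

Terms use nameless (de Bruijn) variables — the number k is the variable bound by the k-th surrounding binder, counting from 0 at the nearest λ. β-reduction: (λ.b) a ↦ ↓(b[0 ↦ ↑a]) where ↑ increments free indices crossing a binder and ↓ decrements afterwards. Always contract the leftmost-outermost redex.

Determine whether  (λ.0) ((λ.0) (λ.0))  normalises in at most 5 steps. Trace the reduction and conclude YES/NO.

Answer: YES — reaches normal form λ.0 in 2 ≤ 5 steps

Reduction:
  start: (λ.0) ((λ.0) (λ.0))
  step 1: (λ.0) (λ.0)
  step 2: λ.0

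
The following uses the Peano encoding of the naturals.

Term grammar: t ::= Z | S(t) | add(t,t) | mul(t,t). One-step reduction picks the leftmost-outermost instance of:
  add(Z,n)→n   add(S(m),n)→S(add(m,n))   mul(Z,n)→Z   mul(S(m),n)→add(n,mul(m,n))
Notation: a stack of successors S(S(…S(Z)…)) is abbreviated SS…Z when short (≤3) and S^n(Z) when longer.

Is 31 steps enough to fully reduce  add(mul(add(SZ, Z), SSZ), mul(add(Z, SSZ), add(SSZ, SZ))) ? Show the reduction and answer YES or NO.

  start: add(mul(add(SZ, Z), SSZ), mul(add(Z, SSZ), add(SSZ, SZ)))
  →1  add(mul(S(add(Z, Z)), SSZ), mul(add(Z, SSZ), add(SSZ, SZ)))
  →2  add(add(SSZ, mul(add(Z, Z), SSZ)), mul(add(Z, SSZ), add(SSZ, SZ)))
  →3  add(S(add(SZ, mul(add(Z, Z), SSZ))), mul(add(Z, SSZ), add(SSZ, SZ)))
  →4  S(add(add(SZ, mul(add(Z, Z), SSZ)), mul(add(Z, SSZ), add(SSZ, SZ))))
  →5  S(add(S(add(Z, mul(add(Z, Z), SSZ))), mul(add(Z, SSZ), add(SSZ, SZ))))
  →6  S(S(add(add(Z, mul(add(Z, Z), SSZ)), mul(add(Z, SSZ), add(SSZ, SZ)))))
  →7  S(S(add(mul(add(Z, Z), SSZ), mul(add(Z, SSZ), add(SSZ, SZ)))))
  →8  S(S(add(mul(Z, SSZ), mul(add(Z, SSZ), add(SSZ, SZ)))))
  →9  S(S(add(Z, mul(add(Z, SSZ), add(SSZ, SZ)))))
  →10  S(S(mul(add(Z, SSZ), add(SSZ, SZ))))
  →11  S(S(mul(SSZ, add(SSZ, SZ))))
  →12  S(S(add(add(SSZ, SZ), mul(SZ, add(SSZ, SZ)))))
  →13  S(S(add(S(add(SZ, SZ)), mul(SZ, add(SSZ, SZ)))))
  →14  S(S(S(add(add(SZ, SZ), mul(SZ, add(SSZ, SZ))))))
  →15  S(S(S(add(S(add(Z, SZ)), mul(SZ, add(SSZ, SZ))))))
  →16  S(S(S(S(add(add(Z, SZ), mul(SZ, add(SSZ, SZ)))))))
  →17  S(S(S(S(add(SZ, mul(SZ, add(SSZ, SZ)))))))
  →18  S(S(S(S(S(add(Z, mul(SZ, add(SSZ, SZ))))))))
  →19  S(S(S(S(S(mul(SZ, add(SSZ, SZ)))))))
  →20  S(S(S(S(S(add(add(SSZ, SZ), mul(Z, add(SSZ, SZ))))))))
  →21  S(S(S(S(S(add(S(add(SZ, SZ)), mul(Z, add(SSZ, SZ))))))))
  →22  S(S(S(S(S(S(add(add(SZ, SZ), mul(Z, add(SSZ, SZ)))))))))
  →23  S(S(S(S(S(S(add(S(add(Z, SZ)), mul(Z, add(SSZ, SZ)))))))))
  →24  S(S(S(S(S(S(S(add(add(Z, SZ), mul(Z, add(SSZ, SZ))))))))))
  →25  S(S(S(S(S(S(S(add(SZ, mul(Z, add(SSZ, SZ))))))))))
  →26  S(S(S(S(S(S(S(S(add(Z, mul(Z, add(SSZ, SZ)))))))))))
  →27  S(S(S(S(S(S(S(S(mul(Z, add(SSZ, SZ))))))))))
  →28  S^8(Z)

Answer: YES — reaches normal form S^8(Z) in 28 ≤ 31 steps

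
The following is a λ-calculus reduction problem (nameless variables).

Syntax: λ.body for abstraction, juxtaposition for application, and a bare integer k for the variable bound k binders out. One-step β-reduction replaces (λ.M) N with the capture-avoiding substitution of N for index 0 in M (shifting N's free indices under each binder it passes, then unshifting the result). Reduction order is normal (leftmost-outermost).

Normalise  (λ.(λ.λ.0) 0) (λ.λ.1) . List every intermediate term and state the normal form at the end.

  start: (λ.(λ.λ.0) 0) (λ.λ.1)
  →1  (λ.λ.0) (λ.λ.1)
  →2  λ.0

Answer: normal form = λ.0  (in 2 steps)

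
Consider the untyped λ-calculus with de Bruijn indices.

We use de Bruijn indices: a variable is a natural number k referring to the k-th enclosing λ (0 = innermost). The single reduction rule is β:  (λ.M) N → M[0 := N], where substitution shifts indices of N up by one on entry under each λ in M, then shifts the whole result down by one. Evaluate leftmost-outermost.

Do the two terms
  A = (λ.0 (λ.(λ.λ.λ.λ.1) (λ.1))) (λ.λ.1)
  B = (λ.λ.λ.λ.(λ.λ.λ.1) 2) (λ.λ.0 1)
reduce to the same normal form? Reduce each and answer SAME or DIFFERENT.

Answer: SAME — A ⇓ λ.λ.λ.λ.λ.1, B ⇓ λ.λ.λ.λ.λ.1

Reduction:
Term A:
  start: (λ.0 (λ.(λ.λ.λ.λ.1) (λ.1))) (λ.λ.1)
  step 1: (λ.λ.1) (λ.(λ.λ.λ.λ.1) (λ.1))
  step 2: λ.λ.(λ.λ.λ.λ.1) (λ.1)
  step 3: λ.λ.λ.λ.λ.1

Term B:
  start: (λ.λ.λ.λ.(λ.λ.λ.1) 2) (λ.λ.0 1)
  step 1: λ.λ.λ.(λ.λ.λ.1) 2
  step 2: λ.λ.λ.λ.λ.1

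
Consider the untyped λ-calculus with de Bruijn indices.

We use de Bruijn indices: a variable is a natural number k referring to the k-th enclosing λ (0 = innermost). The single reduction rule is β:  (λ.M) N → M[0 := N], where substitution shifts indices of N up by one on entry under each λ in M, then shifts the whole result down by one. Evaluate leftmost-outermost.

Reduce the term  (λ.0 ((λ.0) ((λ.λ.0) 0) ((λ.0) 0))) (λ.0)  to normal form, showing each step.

  start: (λ.0 ((λ.0) ((λ.λ.0) 0) ((λ.0) 0))) (λ.0)
  [1] (λ.0) ((λ.0) ((λ.λ.0) (λ.0)) ((λ.0) (λ.0)))
  [2] (λ.0) ((λ.λ.0) (λ.0)) ((λ.0) (λ.0))
  [3] (λ.λ.0) (λ.0) ((λ.0) (λ.0))
  [4] (λ.0) ((λ.0) (λ.0))
  [5] (λ.0) (λ.0)
  [6] λ.0

Answer: normal form = λ.0  (in 6 steps)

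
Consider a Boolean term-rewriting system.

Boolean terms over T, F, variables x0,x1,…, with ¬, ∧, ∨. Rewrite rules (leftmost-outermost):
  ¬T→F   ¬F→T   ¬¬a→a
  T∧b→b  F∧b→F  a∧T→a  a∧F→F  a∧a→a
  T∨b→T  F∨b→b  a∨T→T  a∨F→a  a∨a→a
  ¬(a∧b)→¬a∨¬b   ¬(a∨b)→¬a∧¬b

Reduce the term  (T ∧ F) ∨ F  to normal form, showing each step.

  start: (T ∧ F) ∨ F
  [1] T ∧ F
  [2] F

Answer: normal form = F  (in 2 steps)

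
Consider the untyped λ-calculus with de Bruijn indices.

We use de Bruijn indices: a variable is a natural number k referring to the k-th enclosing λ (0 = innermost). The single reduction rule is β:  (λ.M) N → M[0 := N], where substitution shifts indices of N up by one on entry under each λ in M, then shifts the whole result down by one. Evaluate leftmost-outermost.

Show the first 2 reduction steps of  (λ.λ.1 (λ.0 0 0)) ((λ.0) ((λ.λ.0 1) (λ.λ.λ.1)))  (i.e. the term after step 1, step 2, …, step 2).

  start: (λ.λ.1 (λ.0 0 0)) ((λ.0) ((λ.λ.0 1) (λ.λ.λ.1)))
  [1] λ.(λ.0) ((λ.λ.0 1) (λ.λ.λ.1)) (λ.0 0 0)
  [2] λ.(λ.λ.0 1) (λ.λ.λ.1) (λ.0 0 0)

Answer: after 2 steps: λ.(λ.λ.0 1) (λ.λ.λ.1) (λ.0 0 0)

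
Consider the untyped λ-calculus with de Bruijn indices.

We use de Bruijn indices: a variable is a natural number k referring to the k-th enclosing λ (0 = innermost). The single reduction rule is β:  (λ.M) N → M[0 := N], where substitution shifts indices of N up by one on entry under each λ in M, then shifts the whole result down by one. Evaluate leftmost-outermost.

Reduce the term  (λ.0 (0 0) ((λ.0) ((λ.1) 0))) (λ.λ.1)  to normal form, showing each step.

  start: (λ.0 (0 0) ((λ.0) ((λ.1) 0))) (λ.λ.1)
  →1  (λ.λ.1) ((λ.λ.1) (λ.λ.1)) ((λ.0) ((λ.λ.λ.1) (λ.λ.1)))
  →2  (λ.(λ.λ.1) (λ.λ.1)) ((λ.0) ((λ.λ.λ.1) (λ.λ.1)))
  →3  (λ.λ.1) (λ.λ.1)
  →4  λ.λ.λ.1

Answer: normal form = λ.λ.λ.1  (in 4 steps)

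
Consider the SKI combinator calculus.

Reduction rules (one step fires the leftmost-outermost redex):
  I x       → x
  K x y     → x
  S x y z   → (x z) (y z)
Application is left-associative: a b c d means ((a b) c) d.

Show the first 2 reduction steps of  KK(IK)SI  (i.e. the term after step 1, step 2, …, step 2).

Answer: after 2 steps: S

Derivation:
  start: KK(IK)SI
  [1] KSI
  [2] S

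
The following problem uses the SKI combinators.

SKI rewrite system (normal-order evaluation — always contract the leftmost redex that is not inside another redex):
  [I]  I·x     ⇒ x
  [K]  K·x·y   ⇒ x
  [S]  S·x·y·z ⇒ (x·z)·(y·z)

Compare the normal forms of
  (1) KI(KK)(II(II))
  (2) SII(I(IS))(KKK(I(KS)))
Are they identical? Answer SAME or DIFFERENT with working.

Term A:
  start: KI(KK)(II(II))
  [1] I(II(II))
  [2] II(II)
  [3] I(II)
  [4] II
  [5] I

Term B:
  start: SII(I(IS))(KKK(I(KS)))
  [1] I(I(IS))(I(I(IS)))(KKK(I(KS)))
  [2] I(IS)(I(I(IS)))(KKK(I(KS)))
  [3] IS(I(I(IS)))(KKK(I(KS)))
  [4] S(I(I(IS)))(KKK(I(KS)))
  [5] S(I(IS))(KKK(I(KS)))
  [6] S(IS)(KKK(I(KS)))
  [7] SS(KKK(I(KS)))
  [8] SS(K(I(KS)))
  [9] SS(K(KS))

Answer: DIFFERENT — A ⇓ I, B ⇓ SS(K(KS))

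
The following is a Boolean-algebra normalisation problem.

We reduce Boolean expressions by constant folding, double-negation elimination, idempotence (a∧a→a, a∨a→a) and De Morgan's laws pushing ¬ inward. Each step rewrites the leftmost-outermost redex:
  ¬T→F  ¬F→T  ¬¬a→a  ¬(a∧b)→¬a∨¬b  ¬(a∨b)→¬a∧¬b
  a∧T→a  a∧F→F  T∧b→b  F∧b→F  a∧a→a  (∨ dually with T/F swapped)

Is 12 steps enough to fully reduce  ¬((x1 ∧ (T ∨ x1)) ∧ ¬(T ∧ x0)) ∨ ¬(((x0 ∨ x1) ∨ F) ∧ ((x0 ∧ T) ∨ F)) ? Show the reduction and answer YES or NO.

  start: ¬((x1 ∧ (T ∨ x1)) ∧ ¬(T ∧ x0)) ∨ ¬(((x0 ∨ x1) ∨ F) ∧ ((x0 ∧ T) ∨ F))
  step 1: (¬(x1 ∧ (T ∨ x1)) ∨ ¬¬(T ∧ x0)) ∨ ¬(((x0 ∨ x1) ∨ F) ∧ ((x0 ∧ T) ∨ F))
  step 2: ((¬x1 ∨ ¬(T ∨ x1)) ∨ ¬¬(T ∧ x0)) ∨ ¬(((x0 ∨ x1) ∨ F) ∧ ((x0 ∧ T) ∨ F))
  step 3: ((¬x1 ∨ (¬T ∧ ¬x1)) ∨ ¬¬(T ∧ x0)) ∨ ¬(((x0 ∨ x1) ∨ F) ∧ ((x0 ∧ T) ∨ F))
  step 4: ((¬x1 ∨ (F ∧ ¬x1)) ∨ ¬¬(T ∧ x0)) ∨ ¬(((x0 ∨ x1) ∨ F) ∧ ((x0 ∧ T) ∨ F))
  step 5: ((¬x1 ∨ F) ∨ ¬¬(T ∧ x0)) ∨ ¬(((x0 ∨ x1) ∨ F) ∧ ((x0 ∧ T) ∨ F))
  step 6: (¬x1 ∨ ¬¬(T ∧ x0)) ∨ ¬(((x0 ∨ x1) ∨ F) ∧ ((x0 ∧ T) ∨ F))
  step 7: (¬x1 ∨ (T ∧ x0)) ∨ ¬(((x0 ∨ x1) ∨ F) ∧ ((x0 ∧ T) ∨ F))
  step 8: (¬x1 ∨ x0) ∨ ¬(((x0 ∨ x1) ∨ F) ∧ ((x0 ∧ T) ∨ F))
  step 9: (¬x1 ∨ x0) ∨ (¬((x0 ∨ x1) ∨ F) ∨ ¬((x0 ∧ T) ∨ F))
  step 10: (¬x1 ∨ x0) ∨ ((¬(x0 ∨ x1) ∧ ¬F) ∨ ¬((x0 ∧ T) ∨ F))
  step 11: (¬x1 ∨ x0) ∨ (((¬x0 ∧ ¬x1) ∧ ¬F) ∨ ¬((x0 ∧ T) ∨ F))
  step 12: (¬x1 ∨ x0) ∨ (((¬x0 ∧ ¬x1) ∧ T) ∨ ¬((x0 ∧ T) ∨ F))

Answer: NO — after 12 steps the term is (¬x1 ∨ x0) ∨ (((¬x0 ∧ ¬x1) ∧ T) ∨ ¬((x0 ∧ T) ∨ F)), not yet normal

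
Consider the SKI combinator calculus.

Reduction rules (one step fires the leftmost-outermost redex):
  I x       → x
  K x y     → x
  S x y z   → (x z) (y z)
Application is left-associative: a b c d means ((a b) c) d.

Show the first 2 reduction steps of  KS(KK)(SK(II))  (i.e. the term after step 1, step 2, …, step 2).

  start: KS(KK)(SK(II))
  [1] S(SK(II))
  [2] S(SKI)

Answer: after 2 steps: S(SKI)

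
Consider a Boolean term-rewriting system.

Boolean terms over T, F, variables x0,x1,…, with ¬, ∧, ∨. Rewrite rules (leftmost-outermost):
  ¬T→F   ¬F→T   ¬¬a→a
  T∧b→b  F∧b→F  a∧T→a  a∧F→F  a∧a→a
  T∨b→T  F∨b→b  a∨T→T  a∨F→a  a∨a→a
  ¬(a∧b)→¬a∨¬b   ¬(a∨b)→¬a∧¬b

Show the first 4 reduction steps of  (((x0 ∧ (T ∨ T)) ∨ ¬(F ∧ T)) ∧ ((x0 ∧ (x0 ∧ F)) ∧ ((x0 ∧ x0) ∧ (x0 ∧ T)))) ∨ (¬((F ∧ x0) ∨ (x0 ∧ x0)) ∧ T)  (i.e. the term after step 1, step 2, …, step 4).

Answer: after 4 steps: ((x0 ∨ (T ∨ ¬T)) ∧ ((x0 ∧ (x0 ∧ F)) ∧ ((x0 ∧ x0) ∧ (x0 ∧ T)))) ∨ (¬((F ∧ x0) ∨ (x0 ∧ x0)) ∧ T)

Derivation:
  start: (((x0 ∧ (T ∨ T)) ∨ ¬(F ∧ T)) ∧ ((x0 ∧ (x0 ∧ F)) ∧ ((x0 ∧ x0) ∧ (x0 ∧ T)))) ∨ (¬((F ∧ x0) ∨ (x0 ∧ x0)) ∧ T)
  →1  (((x0 ∧ T) ∨ ¬(F ∧ T)) ∧ ((x0 ∧ (x0 ∧ F)) ∧ ((x0 ∧ x0) ∧ (x0 ∧ T)))) ∨ (¬((F ∧ x0) ∨ (x0 ∧ x0)) ∧ T)
  →2  ((x0 ∨ ¬(F ∧ T)) ∧ ((x0 ∧ (x0 ∧ F)) ∧ ((x0 ∧ x0) ∧ (x0 ∧ T)))) ∨ (¬((F ∧ x0) ∨ (x0 ∧ x0)) ∧ T)
  →3  ((x0 ∨ (¬F ∨ ¬T)) ∧ ((x0 ∧ (x0 ∧ F)) ∧ ((x0 ∧ x0) ∧ (x0 ∧ T)))) ∨ (¬((F ∧ x0) ∨ (x0 ∧ x0)) ∧ T)
  →4  ((x0 ∨ (T ∨ ¬T)) ∧ ((x0 ∧ (x0 ∧ F)) ∧ ((x0 ∧ x0) ∧ (x0 ∧ T)))) ∨ (¬((F ∧ x0) ∨ (x0 ∧ x0)) ∧ T)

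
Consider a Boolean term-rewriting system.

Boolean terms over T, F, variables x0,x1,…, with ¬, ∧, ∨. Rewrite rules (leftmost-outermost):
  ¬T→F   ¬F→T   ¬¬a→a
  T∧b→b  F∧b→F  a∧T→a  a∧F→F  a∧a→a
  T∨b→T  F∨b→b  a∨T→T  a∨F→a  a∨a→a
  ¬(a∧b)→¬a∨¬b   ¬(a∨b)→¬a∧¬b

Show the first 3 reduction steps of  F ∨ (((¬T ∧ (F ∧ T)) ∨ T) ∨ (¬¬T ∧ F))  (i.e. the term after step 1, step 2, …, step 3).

  start: F ∨ (((¬T ∧ (F ∧ T)) ∨ T) ∨ (¬¬T ∧ F))
  [1] ((¬T ∧ (F ∧ T)) ∨ T) ∨ (¬¬T ∧ F)
  [2] T ∨ (¬¬T ∧ F)
  [3] T

Answer: after 3 steps: T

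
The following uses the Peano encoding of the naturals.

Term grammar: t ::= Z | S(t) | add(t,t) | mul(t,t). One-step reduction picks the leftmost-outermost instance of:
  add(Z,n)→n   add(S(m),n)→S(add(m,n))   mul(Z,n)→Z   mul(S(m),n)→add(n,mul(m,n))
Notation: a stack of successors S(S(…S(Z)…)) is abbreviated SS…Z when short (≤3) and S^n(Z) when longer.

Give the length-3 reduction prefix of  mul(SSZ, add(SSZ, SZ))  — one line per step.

  start: mul(SSZ, add(SSZ, SZ))
  step 1: add(add(SSZ, SZ), mul(SZ, add(SSZ, SZ)))
  step 2: add(S(add(SZ, SZ)), mul(SZ, add(SSZ, SZ)))
  step 3: S(add(add(SZ, SZ), mul(SZ, add(SSZ, SZ))))

Answer: after 3 steps: S(add(add(SZ, SZ), mul(SZ, add(SSZ, SZ))))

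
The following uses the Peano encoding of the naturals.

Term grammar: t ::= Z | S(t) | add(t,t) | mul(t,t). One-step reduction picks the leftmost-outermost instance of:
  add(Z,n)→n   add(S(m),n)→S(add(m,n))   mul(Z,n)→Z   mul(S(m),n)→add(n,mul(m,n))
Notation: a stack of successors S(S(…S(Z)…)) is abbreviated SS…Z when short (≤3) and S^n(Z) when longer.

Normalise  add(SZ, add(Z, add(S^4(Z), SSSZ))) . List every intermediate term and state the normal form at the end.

  start: add(SZ, add(Z, add(S^4(Z), SSSZ)))
  step 1: S(add(Z, add(Z, add(S^4(Z), SSSZ))))
  step 2: S(add(Z, add(S^4(Z), SSSZ)))
  step 3: S(add(S^4(Z), SSSZ))
  step 4: S(S(add(SSSZ, SSSZ)))
  step 5: S(S(S(add(SSZ, SSSZ))))
  step 6: S(S(S(S(add(SZ, SSSZ)))))
  step 7: S(S(S(S(S(add(Z, SSSZ))))))
  step 8: S^8(Z)

Answer: normal form = S^8(Z)  (in 8 steps)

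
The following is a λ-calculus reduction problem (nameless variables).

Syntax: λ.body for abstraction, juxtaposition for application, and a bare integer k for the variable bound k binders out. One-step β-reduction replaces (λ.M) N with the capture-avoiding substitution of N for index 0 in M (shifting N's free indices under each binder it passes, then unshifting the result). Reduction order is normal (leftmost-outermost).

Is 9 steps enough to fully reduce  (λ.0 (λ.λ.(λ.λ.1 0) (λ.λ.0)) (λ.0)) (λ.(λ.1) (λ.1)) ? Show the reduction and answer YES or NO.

  start: (λ.0 (λ.λ.(λ.λ.1 0) (λ.λ.0)) (λ.0)) (λ.(λ.1) (λ.1))
  step 1: (λ.(λ.1) (λ.1)) (λ.λ.(λ.λ.1 0) (λ.λ.0)) (λ.0)
  step 2: (λ.λ.λ.(λ.λ.1 0) (λ.λ.0)) (λ.λ.λ.(λ.λ.1 0) (λ.λ.0)) (λ.0)
  step 3: (λ.λ.(λ.λ.1 0) (λ.λ.0)) (λ.0)
  step 4: λ.(λ.λ.1 0) (λ.λ.0)
  step 5: λ.λ.(λ.λ.0) 0
  step 6: λ.λ.λ.0

Answer: YES — reaches normal form λ.λ.λ.0 in 6 ≤ 9 steps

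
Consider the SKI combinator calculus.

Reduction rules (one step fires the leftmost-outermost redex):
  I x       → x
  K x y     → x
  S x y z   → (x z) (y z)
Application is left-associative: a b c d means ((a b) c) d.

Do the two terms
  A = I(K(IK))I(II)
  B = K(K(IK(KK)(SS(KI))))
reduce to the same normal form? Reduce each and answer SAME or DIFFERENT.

Term A:
  start: I(K(IK))I(II)
  step 1: K(IK)I(II)
  step 2: IK(II)
  step 3: K(II)
  step 4: KI

Term B:
  start: K(K(IK(KK)(SS(KI))))
  step 1: K(K(K(KK)(SS(KI))))
  step 2: K(K(KK))

Answer: DIFFERENT — A ⇓ KI, B ⇓ K(K(KK))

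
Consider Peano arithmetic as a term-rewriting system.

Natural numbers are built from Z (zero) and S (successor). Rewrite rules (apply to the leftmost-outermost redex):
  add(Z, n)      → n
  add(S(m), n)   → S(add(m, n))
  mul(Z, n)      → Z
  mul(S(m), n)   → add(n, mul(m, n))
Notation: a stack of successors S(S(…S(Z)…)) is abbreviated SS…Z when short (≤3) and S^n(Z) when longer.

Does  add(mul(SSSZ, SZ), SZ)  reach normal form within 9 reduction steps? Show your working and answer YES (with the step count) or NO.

  start: add(mul(SSSZ, SZ), SZ)
  step 1: add(add(SZ, mul(SSZ, SZ)), SZ)
  step 2: add(S(add(Z, mul(SSZ, SZ))), SZ)
  step 3: S(add(add(Z, mul(SSZ, SZ)), SZ))
  step 4: S(add(mul(SSZ, SZ), SZ))
  step 5: S(add(add(SZ, mul(SZ, SZ)), SZ))
  step 6: S(add(S(add(Z, mul(SZ, SZ))), SZ))
  step 7: S(S(add(add(Z, mul(SZ, SZ)), SZ)))
  step 8: S(S(add(mul(SZ, SZ), SZ)))
  step 9: S(S(add(add(SZ, mul(Z, SZ)), SZ)))

Answer: NO — after 9 steps the term is S(S(add(add(SZ, mul(Z, SZ)), SZ))), not yet normal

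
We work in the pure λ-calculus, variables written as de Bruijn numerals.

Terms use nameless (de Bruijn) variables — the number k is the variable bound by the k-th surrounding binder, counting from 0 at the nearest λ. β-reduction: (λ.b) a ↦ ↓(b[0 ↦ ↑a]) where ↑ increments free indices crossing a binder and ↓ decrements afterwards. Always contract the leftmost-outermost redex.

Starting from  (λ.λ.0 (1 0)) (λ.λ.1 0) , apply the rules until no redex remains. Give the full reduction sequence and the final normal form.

  start: (λ.λ.0 (1 0)) (λ.λ.1 0)
  [1] λ.0 ((λ.λ.1 0) 0)
  [2] λ.0 (λ.1 0)

Answer: normal form = λ.0 (λ.1 0)  (in 2 steps)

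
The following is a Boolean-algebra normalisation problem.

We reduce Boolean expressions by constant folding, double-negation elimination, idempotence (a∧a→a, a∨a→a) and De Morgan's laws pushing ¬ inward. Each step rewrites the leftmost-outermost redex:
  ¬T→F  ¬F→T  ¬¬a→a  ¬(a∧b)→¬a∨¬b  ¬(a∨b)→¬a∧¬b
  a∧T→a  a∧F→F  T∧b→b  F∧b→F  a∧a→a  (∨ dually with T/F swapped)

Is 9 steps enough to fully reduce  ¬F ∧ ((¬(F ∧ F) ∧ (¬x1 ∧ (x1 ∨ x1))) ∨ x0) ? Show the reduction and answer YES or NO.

  start: ¬F ∧ ((¬(F ∧ F) ∧ (¬x1 ∧ (x1 ∨ x1))) ∨ x0)
  →1  T ∧ ((¬(F ∧ F) ∧ (¬x1 ∧ (x1 ∨ x1))) ∨ x0)
  →2  (¬(F ∧ F) ∧ (¬x1 ∧ (x1 ∨ x1))) ∨ x0
  →3  ((¬F ∨ ¬F) ∧ (¬x1 ∧ (x1 ∨ x1))) ∨ x0
  →4  (¬F ∧ (¬x1 ∧ (x1 ∨ x1))) ∨ x0
  →5  (T ∧ (¬x1 ∧ (x1 ∨ x1))) ∨ x0
  →6  (¬x1 ∧ (x1 ∨ x1)) ∨ x0
  →7  (¬x1 ∧ x1) ∨ x0

Answer: YES — reaches normal form (¬x1 ∧ x1) ∨ x0 in 7 ≤ 9 steps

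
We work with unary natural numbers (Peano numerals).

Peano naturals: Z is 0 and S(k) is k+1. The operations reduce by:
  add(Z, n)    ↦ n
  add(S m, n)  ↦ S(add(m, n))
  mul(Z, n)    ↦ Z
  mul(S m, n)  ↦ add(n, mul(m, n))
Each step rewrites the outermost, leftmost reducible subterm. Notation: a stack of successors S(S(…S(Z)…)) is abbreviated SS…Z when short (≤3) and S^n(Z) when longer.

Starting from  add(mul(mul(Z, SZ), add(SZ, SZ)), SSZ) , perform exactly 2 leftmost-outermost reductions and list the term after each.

  start: add(mul(mul(Z, SZ), add(SZ, SZ)), SSZ)
  step 1: add(mul(Z, add(SZ, SZ)), SSZ)
  step 2: add(Z, SSZ)

Answer: after 2 steps: add(Z, SSZ)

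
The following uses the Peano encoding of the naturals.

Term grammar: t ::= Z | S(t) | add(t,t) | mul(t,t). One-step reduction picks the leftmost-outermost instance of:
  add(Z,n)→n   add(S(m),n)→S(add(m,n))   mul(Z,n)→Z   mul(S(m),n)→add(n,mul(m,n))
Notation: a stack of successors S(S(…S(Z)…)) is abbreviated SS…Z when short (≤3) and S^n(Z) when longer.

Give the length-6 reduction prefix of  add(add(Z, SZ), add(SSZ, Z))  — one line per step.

Answer: after 6 steps: SSSZ

Reduction:
  start: add(add(Z, SZ), add(SSZ, Z))
  step 1: add(SZ, add(SSZ, Z))
  step 2: S(add(Z, add(SSZ, Z)))
  step 3: S(add(SSZ, Z))
  step 4: S(S(add(SZ, Z)))
  step 5: S(S(S(add(Z, Z))))
  step 6: SSSZ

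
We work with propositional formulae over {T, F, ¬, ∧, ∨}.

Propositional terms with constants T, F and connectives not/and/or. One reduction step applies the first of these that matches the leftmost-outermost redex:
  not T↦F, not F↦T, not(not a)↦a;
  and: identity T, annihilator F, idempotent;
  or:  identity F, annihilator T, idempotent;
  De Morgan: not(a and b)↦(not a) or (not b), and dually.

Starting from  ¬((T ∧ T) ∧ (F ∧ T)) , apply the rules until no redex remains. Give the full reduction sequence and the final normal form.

  start: ¬((T ∧ T) ∧ (F ∧ T))
  →1  ¬(T ∧ T) ∨ ¬(F ∧ T)
  →2  (¬T ∨ ¬T) ∨ ¬(F ∧ T)
  →3  ¬T ∨ ¬(F ∧ T)
  →4  F ∨ ¬(F ∧ T)
  →5  ¬(F ∧ T)
  →6  ¬F ∨ ¬T
  →7  T ∨ ¬T
  →8  T

Answer: normal form = T  (in 8 steps)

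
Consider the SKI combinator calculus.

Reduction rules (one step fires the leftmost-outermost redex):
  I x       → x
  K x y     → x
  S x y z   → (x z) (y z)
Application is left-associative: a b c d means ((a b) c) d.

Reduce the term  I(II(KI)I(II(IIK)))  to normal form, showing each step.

  start: I(II(KI)I(II(IIK)))
  step 1: II(KI)I(II(IIK))
  step 2: I(KI)I(II(IIK))
  step 3: KII(II(IIK))
  step 4: I(II(IIK))
  step 5: II(IIK)
  step 6: I(IIK)
  step 7: IIK
  step 8: IK
  step 9: K

Answer: normal form = K  (in 9 steps)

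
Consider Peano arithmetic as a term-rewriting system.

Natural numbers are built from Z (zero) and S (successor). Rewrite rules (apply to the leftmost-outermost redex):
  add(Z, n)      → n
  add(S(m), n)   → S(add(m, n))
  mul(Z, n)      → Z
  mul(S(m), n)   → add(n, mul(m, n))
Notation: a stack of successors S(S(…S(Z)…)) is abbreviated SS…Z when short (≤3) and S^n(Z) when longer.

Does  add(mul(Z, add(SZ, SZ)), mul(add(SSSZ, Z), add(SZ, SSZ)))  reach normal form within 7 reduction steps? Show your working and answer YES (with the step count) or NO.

Answer: NO — after 7 steps the term is S(add(SSZ, mul(add(SSZ, Z), add(SZ, SSZ)))), not yet normal

Working:
  start: add(mul(Z, add(SZ, SZ)), mul(add(SSSZ, Z), add(SZ, SSZ)))
  [1] add(Z, mul(add(SSSZ, Z), add(SZ, SSZ)))
  [2] mul(add(SSSZ, Z), add(SZ, SSZ))
  [3] mul(S(add(SSZ, Z)), add(SZ, SSZ))
  [4] add(add(SZ, SSZ), mul(add(SSZ, Z), add(SZ, SSZ)))
  [5] add(S(add(Z, SSZ)), mul(add(SSZ, Z), add(SZ, SSZ)))
  [6] S(add(add(Z, SSZ), mul(add(SSZ, Z), add(SZ, SSZ))))
  [7] S(add(SSZ, mul(add(SSZ, Z), add(SZ, SSZ))))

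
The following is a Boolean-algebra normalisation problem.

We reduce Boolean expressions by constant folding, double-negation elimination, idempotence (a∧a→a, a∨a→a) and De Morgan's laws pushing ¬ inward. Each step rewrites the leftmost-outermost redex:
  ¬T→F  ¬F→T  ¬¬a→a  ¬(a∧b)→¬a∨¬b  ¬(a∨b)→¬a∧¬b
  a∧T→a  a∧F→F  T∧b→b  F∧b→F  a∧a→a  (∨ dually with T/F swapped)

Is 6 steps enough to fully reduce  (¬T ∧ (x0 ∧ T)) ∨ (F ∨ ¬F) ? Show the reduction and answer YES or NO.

Answer: YES — reaches normal form T in 5 ≤ 6 steps

Derivation:
  start: (¬T ∧ (x0 ∧ T)) ∨ (F ∨ ¬F)
  [1] (F ∧ (x0 ∧ T)) ∨ (F ∨ ¬F)
  [2] F ∨ (F ∨ ¬F)
  [3] F ∨ ¬F
  [4] ¬F
  [5] T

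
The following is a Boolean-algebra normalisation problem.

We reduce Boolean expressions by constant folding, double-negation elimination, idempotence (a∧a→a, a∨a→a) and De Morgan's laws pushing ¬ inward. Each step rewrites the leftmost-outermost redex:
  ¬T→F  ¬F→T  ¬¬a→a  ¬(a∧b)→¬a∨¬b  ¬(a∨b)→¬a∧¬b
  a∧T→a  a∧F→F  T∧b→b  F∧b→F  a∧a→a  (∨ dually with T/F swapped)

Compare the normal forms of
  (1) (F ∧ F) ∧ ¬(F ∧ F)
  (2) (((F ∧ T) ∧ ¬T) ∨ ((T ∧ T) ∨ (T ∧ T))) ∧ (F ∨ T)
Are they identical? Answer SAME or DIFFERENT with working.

Answer: DIFFERENT — A ⇓ F, B ⇓ T

Reduction:
Term A:
  start: (F ∧ F) ∧ ¬(F ∧ F)
  [1] F ∧ ¬(F ∧ F)
  [2] F

Term B:
  start: (((F ∧ T) ∧ ¬T) ∨ ((T ∧ T) ∨ (T ∧ T))) ∧ (F ∨ T)
  [1] ((F ∧ ¬T) ∨ ((T ∧ T) ∨ (T ∧ T))) ∧ (F ∨ T)
  [2] (F ∨ ((T ∧ T) ∨ (T ∧ T))) ∧ (F ∨ T)
  [3] ((T ∧ T) ∨ (T ∧ T)) ∧ (F ∨ T)
  [4] (T ∧ T) ∧ (F ∨ T)
  [5] T ∧ (F ∨ T)
  [6] F ∨ T
  [7] T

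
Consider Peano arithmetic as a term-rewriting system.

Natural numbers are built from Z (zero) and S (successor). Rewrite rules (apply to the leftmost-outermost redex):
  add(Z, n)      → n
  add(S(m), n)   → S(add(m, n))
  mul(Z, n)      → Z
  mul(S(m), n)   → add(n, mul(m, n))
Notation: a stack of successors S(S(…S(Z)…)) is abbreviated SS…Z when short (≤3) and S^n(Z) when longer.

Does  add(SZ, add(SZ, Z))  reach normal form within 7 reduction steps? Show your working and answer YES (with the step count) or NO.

  start: add(SZ, add(SZ, Z))
  →1  S(add(Z, add(SZ, Z)))
  →2  S(add(SZ, Z))
  →3  S(S(add(Z, Z)))
  →4  SSZ

Answer: YES — reaches normal form SSZ in 4 ≤ 7 steps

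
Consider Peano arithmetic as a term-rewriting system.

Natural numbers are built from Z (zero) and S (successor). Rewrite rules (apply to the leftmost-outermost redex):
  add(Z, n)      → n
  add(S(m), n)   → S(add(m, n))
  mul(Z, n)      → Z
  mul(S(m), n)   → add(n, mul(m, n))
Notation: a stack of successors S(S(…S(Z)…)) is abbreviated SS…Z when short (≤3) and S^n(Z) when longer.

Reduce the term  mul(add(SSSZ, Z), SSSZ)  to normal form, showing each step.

Answer: normal form = S^9(Z)  (in 20 steps)

Derivation:
  start: mul(add(SSSZ, Z), SSSZ)
  →1  mul(S(add(SSZ, Z)), SSSZ)
  →2  add(SSSZ, mul(add(SSZ, Z), SSSZ))
  →3  S(add(SSZ, mul(add(SSZ, Z), SSSZ)))
  →4  S(S(add(SZ, mul(add(SSZ, Z), SSSZ))))
  →5  S(S(S(add(Z, mul(add(SSZ, Z), SSSZ)))))
  →6  S(S(S(mul(add(SSZ, Z), SSSZ))))
  →7  S(S(S(mul(S(add(SZ, Z)), SSSZ))))
  →8  S(S(S(add(SSSZ, mul(add(SZ, Z), SSSZ)))))
  →9  S(S(S(S(add(SSZ, mul(add(SZ, Z), SSSZ))))))
  →10  S(S(S(S(S(add(SZ, mul(add(SZ, Z), SSSZ)))))))
  →11  S(S(S(S(S(S(add(Z, mul(add(SZ, Z), SSSZ))))))))
  →12  S(S(S(S(S(S(mul(add(SZ, Z), SSSZ)))))))
  →13  S(S(S(S(S(S(mul(S(add(Z, Z)), SSSZ)))))))
  →14  S(S(S(S(S(S(add(SSSZ, mul(add(Z, Z), SSSZ))))))))
  →15  S(S(S(S(S(S(S(add(SSZ, mul(add(Z, Z), SSSZ)))))))))
  →16  S(S(S(S(S(S(S(S(add(SZ, mul(add(Z, Z), SSSZ))))))))))
  →17  S(S(S(S(S(S(S(S(S(add(Z, mul(add(Z, Z), SSSZ)))))))))))
  →18  S(S(S(S(S(S(S(S(S(mul(add(Z, Z), SSSZ))))))))))
  →19  S(S(S(S(S(S(S(S(S(mul(Z, SSSZ))))))))))
  →20  S^9(Z)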